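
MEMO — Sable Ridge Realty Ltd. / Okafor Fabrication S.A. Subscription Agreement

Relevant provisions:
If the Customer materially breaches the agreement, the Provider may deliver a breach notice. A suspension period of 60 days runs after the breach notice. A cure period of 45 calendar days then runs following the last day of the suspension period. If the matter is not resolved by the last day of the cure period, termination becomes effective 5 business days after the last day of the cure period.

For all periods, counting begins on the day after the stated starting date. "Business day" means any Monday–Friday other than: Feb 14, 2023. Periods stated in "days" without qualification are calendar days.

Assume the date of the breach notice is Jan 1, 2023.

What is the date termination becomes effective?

Apr 21, 2023

The last day of the suspension period: Jan 1, 2023 + 60 days = Mar 2, 2023.
Adding 45 calendar days to Mar 2, 2023 gives Apr 16, 2023, which is the last day of the cure period.
From Sunday, Apr 16, 2023, 5 business days (Apr 17, Apr 18, Apr 19, Apr 20, Apr 21, skipping weekends) brings us to Friday, Apr 21, 2023, which is the date termination becomes effective.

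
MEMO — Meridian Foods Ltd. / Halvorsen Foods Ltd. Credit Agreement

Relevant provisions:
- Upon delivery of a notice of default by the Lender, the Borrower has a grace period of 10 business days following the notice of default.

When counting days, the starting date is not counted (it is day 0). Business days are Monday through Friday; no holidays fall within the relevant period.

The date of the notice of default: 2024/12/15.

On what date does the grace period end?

From Sunday, 2024/12/15, 10 business days (Dec 16, Dec 17, Dec 18, Dec 19, Dec 20, Dec 23, Dec 24, Dec 25, Dec 26, Dec 27, skipping weekends) brings us to Friday, 2024/12/27, which is the last day of the grace period.

2024/12/27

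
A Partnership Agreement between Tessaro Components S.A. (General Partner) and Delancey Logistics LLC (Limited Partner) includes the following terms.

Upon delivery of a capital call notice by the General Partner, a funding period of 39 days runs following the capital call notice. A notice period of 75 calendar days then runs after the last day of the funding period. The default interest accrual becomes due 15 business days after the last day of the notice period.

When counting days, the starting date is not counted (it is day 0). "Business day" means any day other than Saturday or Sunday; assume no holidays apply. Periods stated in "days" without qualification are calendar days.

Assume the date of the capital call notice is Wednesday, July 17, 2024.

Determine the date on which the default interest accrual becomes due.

November 29, 2024

The last day of the funding period: July 17, 2024 + 39 days = August 25, 2024.
The last day of the notice period: August 25, 2024 + 75 days = November 8, 2024.
The date on which the default interest accrual becomes due: 15 business days after Friday, November 8, 2024, skipping weekends — Nov 11, Nov 12, Nov 13, Nov 14, …, Nov 27, Nov 28, Nov 29 — lands on Friday, November 29, 2024.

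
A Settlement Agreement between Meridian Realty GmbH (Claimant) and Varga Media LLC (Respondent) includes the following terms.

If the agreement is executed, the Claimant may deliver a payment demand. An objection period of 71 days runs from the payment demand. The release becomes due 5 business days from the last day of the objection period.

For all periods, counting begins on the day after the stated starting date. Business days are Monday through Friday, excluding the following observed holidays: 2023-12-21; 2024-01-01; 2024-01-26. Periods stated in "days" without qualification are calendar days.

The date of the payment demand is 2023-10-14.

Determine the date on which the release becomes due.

2023-12-29

The last day of the objection period: 2023-10-14 + 71 days = 2023-12-24.
From Sunday, 2023-12-24, 5 business days (Dec 25, Dec 26, Dec 27, Dec 28, Dec 29, skipping weekends) brings us to Friday, 2023-12-29, which is the date on which the release becomes due.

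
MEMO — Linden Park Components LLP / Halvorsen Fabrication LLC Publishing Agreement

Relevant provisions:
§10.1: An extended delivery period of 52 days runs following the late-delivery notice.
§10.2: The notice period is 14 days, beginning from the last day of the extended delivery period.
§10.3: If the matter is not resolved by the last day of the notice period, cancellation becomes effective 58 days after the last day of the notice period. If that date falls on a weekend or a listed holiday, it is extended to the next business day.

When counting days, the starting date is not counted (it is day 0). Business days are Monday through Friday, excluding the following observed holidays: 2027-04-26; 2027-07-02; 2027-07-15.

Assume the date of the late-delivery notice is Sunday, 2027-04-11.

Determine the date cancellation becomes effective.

2027-08-13

Adding 52 calendar days to 2027-04-11 gives 2027-06-02, which is the last day of the extended delivery period.
The last day of the notice period: 2027-06-02 + 14 days = 2027-06-16.
The date cancellation becomes effective: 58 calendar days after 2027-06-16 is 2027-08-13. 2027-08-13 is a Friday and is not a listed holiday, so no roll-forward applies.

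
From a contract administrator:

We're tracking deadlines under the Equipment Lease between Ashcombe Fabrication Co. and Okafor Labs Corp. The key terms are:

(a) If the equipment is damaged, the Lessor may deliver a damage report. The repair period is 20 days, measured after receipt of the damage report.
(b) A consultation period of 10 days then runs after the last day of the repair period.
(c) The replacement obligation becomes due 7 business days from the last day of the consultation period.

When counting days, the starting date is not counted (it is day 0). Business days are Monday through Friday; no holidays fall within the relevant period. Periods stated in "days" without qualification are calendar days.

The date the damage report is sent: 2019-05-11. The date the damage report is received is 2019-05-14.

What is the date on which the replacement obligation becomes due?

2019-06-24

Adding 20 calendar days to 2019-05-14 gives 2019-06-03, which is the last day of the repair period.
The last day of the consultation period: 10 calendar days after 2019-06-03 is 2019-06-13.
From Thursday, 2019-06-13, 7 business days (Jun 14, Jun 17, Jun 18, Jun 19, Jun 20, Jun 21, Jun 24, skipping weekends) brings us to Monday, 2019-06-24, which is the date on which the replacement obligation becomes due.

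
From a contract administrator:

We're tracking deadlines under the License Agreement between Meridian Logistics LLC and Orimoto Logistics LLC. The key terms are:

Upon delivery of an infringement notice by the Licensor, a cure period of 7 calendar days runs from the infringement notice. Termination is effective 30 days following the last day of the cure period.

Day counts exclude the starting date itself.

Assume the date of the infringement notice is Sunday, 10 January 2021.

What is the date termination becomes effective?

Adding 7 calendar days to 10 January 2021 gives 17 January 2021, which is the last day of the cure period.
Adding 30 calendar days to 17 January 2021 gives 16 February 2021, which is the date termination becomes effective.

16 February 2021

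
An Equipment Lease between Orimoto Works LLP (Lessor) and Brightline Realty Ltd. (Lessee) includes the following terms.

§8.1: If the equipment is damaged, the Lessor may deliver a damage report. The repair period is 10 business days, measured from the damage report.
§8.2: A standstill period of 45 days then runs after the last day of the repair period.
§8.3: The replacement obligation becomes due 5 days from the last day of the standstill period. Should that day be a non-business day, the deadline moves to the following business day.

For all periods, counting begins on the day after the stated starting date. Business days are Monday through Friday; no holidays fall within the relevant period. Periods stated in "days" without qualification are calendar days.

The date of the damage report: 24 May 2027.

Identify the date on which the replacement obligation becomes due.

The last day of the repair period: counting 10 business days from Monday, 24 May 2027 (May 25, May 26, May 27, May 28, May 31, Jun 1, Jun 2, Jun 3, Jun 4, Jun 7, skipping weekends) reaches Monday, 7 June 2027.
Adding 45 calendar days to 7 June 2027 gives 22 July 2027, which is the last day of the standstill period.
Adding 5 calendar days to 22 July 2027 gives 27 July 2027, which is the date on which the replacement obligation becomes due. 27 July 2027 is a Tuesday, so no roll-forward applies.

27 July 2027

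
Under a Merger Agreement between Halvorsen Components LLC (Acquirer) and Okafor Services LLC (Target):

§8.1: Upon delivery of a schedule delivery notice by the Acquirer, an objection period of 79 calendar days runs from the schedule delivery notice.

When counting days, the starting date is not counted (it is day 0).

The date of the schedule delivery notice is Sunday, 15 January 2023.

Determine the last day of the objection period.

4 April 2023

The last day of the objection period: 15 January 2023 + 79 days = 4 April 2023.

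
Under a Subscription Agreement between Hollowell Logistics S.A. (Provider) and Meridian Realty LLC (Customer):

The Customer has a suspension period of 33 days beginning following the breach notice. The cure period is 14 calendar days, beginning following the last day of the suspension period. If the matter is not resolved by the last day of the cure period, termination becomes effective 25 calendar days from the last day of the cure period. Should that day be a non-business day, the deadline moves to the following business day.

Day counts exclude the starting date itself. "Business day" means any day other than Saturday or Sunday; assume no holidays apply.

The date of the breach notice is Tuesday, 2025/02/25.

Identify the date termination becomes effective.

2025/05/08

The last day of the suspension period: 2025/02/25 + 33 days = 2025/03/30.
Adding 14 calendar days to 2025/03/30 gives 2025/04/13, which is the last day of the cure period.
The date termination becomes effective: 25 calendar days after 2025/04/13 is 2025/05/08. 2025/05/08 is a Thursday, so no roll-forward applies.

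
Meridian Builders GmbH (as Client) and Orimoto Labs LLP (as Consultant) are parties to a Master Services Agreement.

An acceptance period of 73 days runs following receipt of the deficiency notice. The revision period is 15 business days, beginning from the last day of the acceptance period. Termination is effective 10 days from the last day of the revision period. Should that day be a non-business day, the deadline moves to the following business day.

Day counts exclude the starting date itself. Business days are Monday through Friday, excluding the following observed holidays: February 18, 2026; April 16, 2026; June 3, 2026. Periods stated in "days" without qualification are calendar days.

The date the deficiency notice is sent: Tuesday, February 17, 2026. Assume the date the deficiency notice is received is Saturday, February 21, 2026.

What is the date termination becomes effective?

June 5, 2026

The last day of the acceptance period: 73 calendar days after February 21, 2026 is May 5, 2026.
The last day of the revision period: 15 business days after Tuesday, May 5, 2026, skipping weekends — May 6, May 7, May 8, May 11, …, May 22, May 25, May 26 — lands on Tuesday, May 26, 2026.
Adding 10 calendar days to May 26, 2026 gives June 5, 2026, which is the date termination becomes effective. June 5, 2026 is a Friday and is not a listed holiday, so no roll-forward applies.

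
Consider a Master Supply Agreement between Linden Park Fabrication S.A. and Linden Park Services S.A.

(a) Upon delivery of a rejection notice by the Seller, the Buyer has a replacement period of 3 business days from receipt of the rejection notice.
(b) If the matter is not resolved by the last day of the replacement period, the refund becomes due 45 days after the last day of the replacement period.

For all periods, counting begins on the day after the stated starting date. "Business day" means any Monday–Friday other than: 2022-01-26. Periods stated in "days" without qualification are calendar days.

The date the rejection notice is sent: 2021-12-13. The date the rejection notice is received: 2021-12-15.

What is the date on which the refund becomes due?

2022-02-03

The last day of the replacement period: counting 3 business days from Wednesday, 2021-12-15 (Dec 16, Dec 17, Dec 20, skipping weekends) reaches Monday, 2021-12-20.
The date on which the refund becomes due: 2021-12-20 + 45 days = 2022-02-03.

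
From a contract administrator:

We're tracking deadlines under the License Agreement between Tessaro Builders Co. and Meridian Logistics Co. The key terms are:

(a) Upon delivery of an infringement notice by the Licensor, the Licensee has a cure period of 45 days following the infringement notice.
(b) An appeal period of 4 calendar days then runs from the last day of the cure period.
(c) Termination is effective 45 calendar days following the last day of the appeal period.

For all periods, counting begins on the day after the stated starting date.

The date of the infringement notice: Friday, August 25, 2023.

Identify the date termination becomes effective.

November 27, 2023

The last day of the cure period: August 25, 2023 + 45 days = October 9, 2023.
The last day of the appeal period: October 9, 2023 + 4 days = October 13, 2023.
The date termination becomes effective: October 13, 2023 + 45 days = November 27, 2023.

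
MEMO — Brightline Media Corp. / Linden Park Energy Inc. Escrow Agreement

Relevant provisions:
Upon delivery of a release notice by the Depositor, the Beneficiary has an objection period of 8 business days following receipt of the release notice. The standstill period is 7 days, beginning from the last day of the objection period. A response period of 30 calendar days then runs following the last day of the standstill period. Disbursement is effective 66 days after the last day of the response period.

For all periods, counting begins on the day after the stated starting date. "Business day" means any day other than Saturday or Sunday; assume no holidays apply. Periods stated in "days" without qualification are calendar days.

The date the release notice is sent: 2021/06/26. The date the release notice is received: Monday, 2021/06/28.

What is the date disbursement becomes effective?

From Monday, 2021/06/28, 8 business days (Jun 29, Jun 30, Jul 1, Jul 2, Jul 5, Jul 6, Jul 7, Jul 8, skipping weekends) brings us to Thursday, 2021/07/08, which is the last day of the objection period.
Adding 7 calendar days to 2021/07/08 gives 2021/07/15, which is the last day of the standstill period.
Adding 30 calendar days to 2021/07/15 gives 2021/08/14, which is the last day of the response period.
Adding 66 calendar days to 2021/08/14 gives 2021/10/19, which is the date disbursement becomes effective.

2021/10/19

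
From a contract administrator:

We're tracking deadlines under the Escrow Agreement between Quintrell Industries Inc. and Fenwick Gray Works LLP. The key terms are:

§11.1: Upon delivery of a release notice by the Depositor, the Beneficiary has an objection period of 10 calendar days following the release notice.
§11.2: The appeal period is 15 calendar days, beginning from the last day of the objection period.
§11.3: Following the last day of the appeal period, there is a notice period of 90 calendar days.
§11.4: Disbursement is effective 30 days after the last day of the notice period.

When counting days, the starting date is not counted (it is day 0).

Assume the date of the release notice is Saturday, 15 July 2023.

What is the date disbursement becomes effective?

Adding 10 calendar days to 15 July 2023 gives 25 July 2023, which is the last day of the objection period.
The last day of the appeal period: 25 July 2023 + 15 days = 9 August 2023.
The last day of the notice period: 90 calendar days after 9 August 2023 is 7 November 2023.
Adding 30 calendar days to 7 November 2023 gives 7 December 2023, which is the date disbursement becomes effective.

7 December 2023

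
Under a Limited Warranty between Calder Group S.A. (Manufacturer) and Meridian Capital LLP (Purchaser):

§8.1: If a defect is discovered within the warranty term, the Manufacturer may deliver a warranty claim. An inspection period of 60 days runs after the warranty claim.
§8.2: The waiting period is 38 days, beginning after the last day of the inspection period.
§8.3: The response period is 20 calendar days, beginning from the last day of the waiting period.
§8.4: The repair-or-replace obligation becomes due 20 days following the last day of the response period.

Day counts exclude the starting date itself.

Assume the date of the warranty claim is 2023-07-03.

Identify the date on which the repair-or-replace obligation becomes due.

The last day of the inspection period: 60 calendar days after 2023-07-03 is 2023-09-01.
The last day of the waiting period: 2023-09-01 + 38 days = 2023-10-09.
The last day of the response period: 20 calendar days after 2023-10-09 is 2023-10-29.
The date on which the repair-or-replace obligation becomes due: 20 calendar days after 2023-10-29 is 2023-11-18.

2023-11-18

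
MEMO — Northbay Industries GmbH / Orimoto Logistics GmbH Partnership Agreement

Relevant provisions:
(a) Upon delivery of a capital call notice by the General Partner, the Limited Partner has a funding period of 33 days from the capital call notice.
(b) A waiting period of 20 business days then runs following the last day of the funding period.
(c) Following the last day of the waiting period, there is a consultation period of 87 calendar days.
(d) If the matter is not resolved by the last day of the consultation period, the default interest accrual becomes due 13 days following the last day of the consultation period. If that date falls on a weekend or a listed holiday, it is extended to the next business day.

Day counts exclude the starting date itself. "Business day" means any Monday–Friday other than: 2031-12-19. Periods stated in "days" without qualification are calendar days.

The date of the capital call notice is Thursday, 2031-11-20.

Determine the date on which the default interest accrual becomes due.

The last day of the funding period: 2031-11-20 + 33 days = 2031-12-23.
The last day of the waiting period: counting 20 business days from Tuesday, 2031-12-23 (Dec 24, Dec 25, Dec 26, Dec 29, …, Jan 16, Jan 19, Jan 20, skipping weekends) reaches Tuesday, 2032-01-20.
Adding 87 calendar days to 2032-01-20 gives 2032-04-16, which is the last day of the consultation period.
The date on which the default interest accrual becomes due: 2032-04-16 + 13 days = 2032-04-29. 2032-04-29 is a Thursday and is not a listed holiday, so no roll-forward applies.

2032-04-29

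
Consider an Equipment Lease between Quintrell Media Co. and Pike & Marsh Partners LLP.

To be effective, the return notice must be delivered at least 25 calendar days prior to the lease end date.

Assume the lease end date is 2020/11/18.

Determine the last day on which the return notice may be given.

2020/11/18 minus 25 days is 2020/10/24.

2020/10/24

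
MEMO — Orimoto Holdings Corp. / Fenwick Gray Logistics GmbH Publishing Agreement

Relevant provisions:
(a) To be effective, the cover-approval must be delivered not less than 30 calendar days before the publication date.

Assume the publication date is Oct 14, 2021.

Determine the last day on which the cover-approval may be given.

Oct 14, 2021 minus 30 days is Sep 14, 2021.

Sep 14, 2021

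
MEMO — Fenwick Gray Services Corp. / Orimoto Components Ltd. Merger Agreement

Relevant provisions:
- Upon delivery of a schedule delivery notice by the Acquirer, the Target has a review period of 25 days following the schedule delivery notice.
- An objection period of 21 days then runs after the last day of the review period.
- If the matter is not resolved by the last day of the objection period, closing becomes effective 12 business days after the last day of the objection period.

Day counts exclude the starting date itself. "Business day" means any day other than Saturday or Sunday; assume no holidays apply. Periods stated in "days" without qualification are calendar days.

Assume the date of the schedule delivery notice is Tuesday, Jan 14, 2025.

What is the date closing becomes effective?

The last day of the review period: Jan 14, 2025 + 25 days = Feb 8, 2025.
The last day of the objection period: Feb 8, 2025 + 21 days = Mar 1, 2025.
The date closing becomes effective: 12 business days after Saturday, Mar 1, 2025, skipping weekends — Mar 3, Mar 4, Mar 5, Mar 6, …, Mar 14, Mar 17, Mar 18 — lands on Tuesday, Mar 18, 2025.

Mar 18, 2025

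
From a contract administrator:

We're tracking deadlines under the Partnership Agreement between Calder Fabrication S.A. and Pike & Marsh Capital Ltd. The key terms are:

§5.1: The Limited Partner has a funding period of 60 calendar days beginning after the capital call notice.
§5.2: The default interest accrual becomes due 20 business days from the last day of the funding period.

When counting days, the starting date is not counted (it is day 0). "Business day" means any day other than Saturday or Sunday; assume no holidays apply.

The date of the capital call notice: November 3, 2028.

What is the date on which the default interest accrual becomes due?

January 30, 2029

The last day of the funding period: November 3, 2028 + 60 days = January 2, 2029.
The date on which the default interest accrual becomes due: 20 business days after Tuesday, January 2, 2029, skipping weekends — Jan 3, Jan 4, Jan 5, Jan 8, …, Jan 26, Jan 29, Jan 30 — lands on Tuesday, January 30, 2029.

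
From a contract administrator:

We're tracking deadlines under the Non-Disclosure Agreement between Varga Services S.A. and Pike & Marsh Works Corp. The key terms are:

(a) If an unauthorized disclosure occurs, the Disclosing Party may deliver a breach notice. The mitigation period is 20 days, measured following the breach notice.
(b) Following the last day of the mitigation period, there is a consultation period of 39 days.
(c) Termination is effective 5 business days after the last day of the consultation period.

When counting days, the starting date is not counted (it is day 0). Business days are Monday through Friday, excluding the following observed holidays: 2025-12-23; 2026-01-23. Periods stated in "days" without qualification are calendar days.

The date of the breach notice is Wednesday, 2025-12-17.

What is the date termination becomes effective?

2026-02-20

Adding 20 calendar days to 2025-12-17 gives 2026-01-06, which is the last day of the mitigation period.
Adding 39 calendar days to 2026-01-06 gives 2026-02-14, which is the last day of the consultation period.
From Saturday, 2026-02-14, 5 business days (Feb 16, Feb 17, Feb 18, Feb 19, Feb 20, skipping weekends) brings us to Friday, 2026-02-20, which is the date termination becomes effective.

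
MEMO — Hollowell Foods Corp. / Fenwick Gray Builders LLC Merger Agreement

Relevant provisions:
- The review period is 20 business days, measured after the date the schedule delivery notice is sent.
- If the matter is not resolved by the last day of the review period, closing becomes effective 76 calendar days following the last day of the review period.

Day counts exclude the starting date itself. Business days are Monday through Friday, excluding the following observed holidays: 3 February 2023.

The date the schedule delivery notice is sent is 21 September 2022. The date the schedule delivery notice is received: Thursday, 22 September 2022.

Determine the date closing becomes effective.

From Wednesday, 21 September 2022, 20 business days (Sep 22, Sep 23, Sep 26, Sep 27, …, Oct 17, Oct 18, Oct 19, skipping weekends) brings us to Wednesday, 19 October 2022, which is the last day of the review period.
The date closing becomes effective: 76 calendar days after 19 October 2022 is 3 January 2023.

3 January 2023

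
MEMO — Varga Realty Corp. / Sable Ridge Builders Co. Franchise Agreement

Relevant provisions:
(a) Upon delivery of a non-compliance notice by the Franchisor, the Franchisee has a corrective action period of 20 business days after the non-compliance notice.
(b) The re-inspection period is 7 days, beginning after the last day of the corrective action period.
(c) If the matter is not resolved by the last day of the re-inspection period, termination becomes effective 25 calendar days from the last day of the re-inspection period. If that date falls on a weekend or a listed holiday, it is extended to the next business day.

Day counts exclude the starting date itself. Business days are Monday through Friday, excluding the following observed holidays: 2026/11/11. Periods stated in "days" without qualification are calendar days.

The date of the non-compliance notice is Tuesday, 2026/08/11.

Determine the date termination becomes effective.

2026/10/12

The last day of the corrective action period: counting 20 business days from Tuesday, 2026/08/11 (Aug 12, Aug 13, Aug 14, Aug 17, …, Sep 4, Sep 7, Sep 8, skipping weekends) reaches Tuesday, 2026/09/08.
The last day of the re-inspection period: 2026/09/08 + 7 days = 2026/09/15.
The date termination becomes effective: 25 calendar days after 2026/09/15 is 2026/10/10. That falls on a Saturday, so it rolls to the next business day, Monday, 2026/10/12.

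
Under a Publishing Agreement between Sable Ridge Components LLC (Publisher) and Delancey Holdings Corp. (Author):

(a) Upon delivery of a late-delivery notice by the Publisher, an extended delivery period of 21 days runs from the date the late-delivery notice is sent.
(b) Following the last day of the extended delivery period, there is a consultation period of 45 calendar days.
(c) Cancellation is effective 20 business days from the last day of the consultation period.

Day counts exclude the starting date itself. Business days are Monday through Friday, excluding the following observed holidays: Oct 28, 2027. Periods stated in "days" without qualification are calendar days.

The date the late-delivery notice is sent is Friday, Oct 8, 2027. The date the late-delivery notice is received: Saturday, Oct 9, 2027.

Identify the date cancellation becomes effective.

Jan 10, 2028

Adding 21 calendar days to Oct 8, 2027 gives Oct 29, 2027, which is the last day of the extended delivery period.
Adding 45 calendar days to Oct 29, 2027 gives Dec 13, 2027, which is the last day of the consultation period.
The date cancellation becomes effective: 20 business days after Monday, Dec 13, 2027, skipping weekends — Dec 14, Dec 15, Dec 16, Dec 17, …, Jan 6, Jan 7, Jan 10 — lands on Monday, Jan 10, 2028.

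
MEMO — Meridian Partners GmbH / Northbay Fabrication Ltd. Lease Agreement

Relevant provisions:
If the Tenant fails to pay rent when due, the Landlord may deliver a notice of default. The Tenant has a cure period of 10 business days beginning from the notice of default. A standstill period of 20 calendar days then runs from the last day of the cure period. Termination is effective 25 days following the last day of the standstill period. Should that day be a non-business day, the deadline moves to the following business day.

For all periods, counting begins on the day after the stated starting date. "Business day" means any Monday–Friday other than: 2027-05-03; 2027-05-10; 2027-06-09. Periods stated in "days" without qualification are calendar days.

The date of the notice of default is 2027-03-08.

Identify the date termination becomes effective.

The last day of the cure period: counting 10 business days from Monday, 2027-03-08 (Mar 9, Mar 10, Mar 11, Mar 12, Mar 15, Mar 16, Mar 17, Mar 18, Mar 19, Mar 22, skipping weekends) reaches Monday, 2027-03-22.
The last day of the standstill period: 2027-03-22 + 20 days = 2027-04-11.
The date termination becomes effective: 25 calendar days after 2027-04-11 is 2027-05-06. 2027-05-06 is a Thursday and is not a listed holiday, so no roll-forward applies.

2027-05-06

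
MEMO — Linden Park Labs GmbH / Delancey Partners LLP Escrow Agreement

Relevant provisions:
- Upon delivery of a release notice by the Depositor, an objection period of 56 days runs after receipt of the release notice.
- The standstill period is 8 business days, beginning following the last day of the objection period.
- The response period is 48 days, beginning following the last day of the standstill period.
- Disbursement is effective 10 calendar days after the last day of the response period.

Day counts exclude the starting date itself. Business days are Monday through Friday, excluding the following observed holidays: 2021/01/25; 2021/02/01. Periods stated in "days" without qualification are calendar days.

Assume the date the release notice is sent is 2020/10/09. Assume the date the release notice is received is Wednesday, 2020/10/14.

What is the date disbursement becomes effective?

2021/02/17

The last day of the objection period: 2020/10/14 + 56 days = 2020/12/09.
The last day of the standstill period: 8 business days after Wednesday, 2020/12/09, skipping weekends — Dec 10, Dec 11, Dec 14, Dec 15, Dec 16, Dec 17, Dec 18, Dec 21 — lands on Monday, 2020/12/21.
The last day of the response period: 48 calendar days after 2020/12/21 is 2021/02/07.
Adding 10 calendar days to 2021/02/07 gives 2021/02/17, which is the date disbursement becomes effective.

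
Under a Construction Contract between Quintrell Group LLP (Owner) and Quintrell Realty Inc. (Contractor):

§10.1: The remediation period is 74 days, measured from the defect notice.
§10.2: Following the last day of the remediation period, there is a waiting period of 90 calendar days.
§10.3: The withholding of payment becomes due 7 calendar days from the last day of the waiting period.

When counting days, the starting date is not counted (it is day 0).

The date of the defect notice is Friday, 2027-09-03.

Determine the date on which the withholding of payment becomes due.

2028-02-21

Adding 74 calendar days to 2027-09-03 gives 2027-11-16, which is the last day of the remediation period.
Adding 90 calendar days to 2027-11-16 gives 2028-02-14, which is the last day of the waiting period.
Adding 7 calendar days to 2028-02-14 gives 2028-02-21, which is the date on which the withholding of payment becomes due.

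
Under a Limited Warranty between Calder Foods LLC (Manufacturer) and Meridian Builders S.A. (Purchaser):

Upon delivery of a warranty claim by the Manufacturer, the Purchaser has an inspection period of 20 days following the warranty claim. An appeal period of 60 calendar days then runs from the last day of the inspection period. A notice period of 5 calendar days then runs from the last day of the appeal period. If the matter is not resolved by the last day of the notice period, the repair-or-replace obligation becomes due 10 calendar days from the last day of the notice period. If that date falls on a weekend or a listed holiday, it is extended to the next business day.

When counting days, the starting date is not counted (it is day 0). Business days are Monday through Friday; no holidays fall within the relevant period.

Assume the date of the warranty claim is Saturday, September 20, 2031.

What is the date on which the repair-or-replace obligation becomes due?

Adding 20 calendar days to September 20, 2031 gives October 10, 2031, which is the last day of the inspection period.
The last day of the appeal period: 60 calendar days after October 10, 2031 is December 9, 2031.
The last day of the notice period: December 9, 2031 + 5 days = December 14, 2031.
The date on which the repair-or-replace obligation becomes due: December 14, 2031 + 10 days = December 24, 2031. December 24, 2031 is a Wednesday, so no roll-forward applies.

December 24, 2031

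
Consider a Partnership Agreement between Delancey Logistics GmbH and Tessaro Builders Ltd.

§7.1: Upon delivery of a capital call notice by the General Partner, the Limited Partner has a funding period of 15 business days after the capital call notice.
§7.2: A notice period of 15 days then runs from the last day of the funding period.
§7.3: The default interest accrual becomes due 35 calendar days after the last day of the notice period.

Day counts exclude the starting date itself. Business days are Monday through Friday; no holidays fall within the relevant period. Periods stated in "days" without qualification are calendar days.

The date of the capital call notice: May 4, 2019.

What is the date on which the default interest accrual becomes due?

The last day of the funding period: counting 15 business days from Saturday, May 4, 2019 (May 6, May 7, May 8, May 9, …, May 22, May 23, May 24, skipping weekends) reaches Friday, May 24, 2019.
The last day of the notice period: 15 calendar days after May 24, 2019 is June 8, 2019.
The date on which the default interest accrual becomes due: 35 calendar days after June 8, 2019 is July 13, 2019.

July 13, 2019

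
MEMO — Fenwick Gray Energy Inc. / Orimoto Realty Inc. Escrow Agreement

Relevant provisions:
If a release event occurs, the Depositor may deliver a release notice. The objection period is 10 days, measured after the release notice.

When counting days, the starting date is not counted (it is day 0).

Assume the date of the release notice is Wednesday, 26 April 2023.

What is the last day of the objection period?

6 May 2023

The last day of the objection period: 10 calendar days after 26 April 2023 is 6 May 2023.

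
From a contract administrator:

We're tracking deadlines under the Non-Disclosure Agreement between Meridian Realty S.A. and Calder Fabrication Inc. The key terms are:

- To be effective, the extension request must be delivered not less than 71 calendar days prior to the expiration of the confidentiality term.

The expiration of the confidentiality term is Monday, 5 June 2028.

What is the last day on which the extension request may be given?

5 June 2028 minus 71 days is 26 March 2028.

26 March 2028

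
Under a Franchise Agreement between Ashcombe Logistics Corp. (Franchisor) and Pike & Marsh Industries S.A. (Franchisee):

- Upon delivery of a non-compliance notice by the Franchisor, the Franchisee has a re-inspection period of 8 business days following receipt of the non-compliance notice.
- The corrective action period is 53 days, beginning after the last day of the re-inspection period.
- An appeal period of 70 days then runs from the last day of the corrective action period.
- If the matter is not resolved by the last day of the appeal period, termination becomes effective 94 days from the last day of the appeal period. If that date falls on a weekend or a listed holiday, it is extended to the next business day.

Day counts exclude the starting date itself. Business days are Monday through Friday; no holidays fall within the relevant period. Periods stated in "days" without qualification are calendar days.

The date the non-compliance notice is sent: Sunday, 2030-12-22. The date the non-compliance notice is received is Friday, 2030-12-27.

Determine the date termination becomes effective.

2031-08-13

The last day of the re-inspection period: counting 8 business days from Friday, 2030-12-27 (Dec 30, Dec 31, Jan 1, Jan 2, Jan 3, Jan 6, Jan 7, Jan 8, skipping weekends) reaches Wednesday, 2031-01-08.
The last day of the corrective action period: 53 calendar days after 2031-01-08 is 2031-03-02.
Adding 70 calendar days to 2031-03-02 gives 2031-05-11, which is the last day of the appeal period.
Adding 94 calendar days to 2031-05-11 gives 2031-08-13, which is the date termination becomes effective. 2031-08-13 is a Wednesday, so no roll-forward applies.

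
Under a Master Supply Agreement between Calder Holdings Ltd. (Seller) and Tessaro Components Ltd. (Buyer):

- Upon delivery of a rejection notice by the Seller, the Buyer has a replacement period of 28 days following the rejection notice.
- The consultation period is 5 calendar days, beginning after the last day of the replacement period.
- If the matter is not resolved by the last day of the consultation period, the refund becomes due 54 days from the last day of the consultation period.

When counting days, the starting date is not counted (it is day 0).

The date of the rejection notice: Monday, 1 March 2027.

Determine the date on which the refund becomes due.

The last day of the replacement period: 1 March 2027 + 28 days = 29 March 2027.
The last day of the consultation period: 5 calendar days after 29 March 2027 is 3 April 2027.
The date on which the refund becomes due: 54 calendar days after 3 April 2027 is 27 May 2027.

27 May 2027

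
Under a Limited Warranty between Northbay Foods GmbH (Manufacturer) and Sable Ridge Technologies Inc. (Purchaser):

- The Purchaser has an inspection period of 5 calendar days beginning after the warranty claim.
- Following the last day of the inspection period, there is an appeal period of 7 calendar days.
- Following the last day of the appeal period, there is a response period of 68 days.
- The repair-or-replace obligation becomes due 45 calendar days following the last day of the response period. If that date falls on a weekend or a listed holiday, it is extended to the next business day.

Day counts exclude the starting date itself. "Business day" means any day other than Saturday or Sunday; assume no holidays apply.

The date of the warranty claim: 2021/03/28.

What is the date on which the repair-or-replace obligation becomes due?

2021/08/02

The last day of the inspection period: 5 calendar days after 2021/03/28 is 2021/04/02.
The last day of the appeal period: 2021/04/02 + 7 days = 2021/04/09.
The last day of the response period: 2021/04/09 + 68 days = 2021/06/16.
The date on which the repair-or-replace obligation becomes due: 2021/06/16 + 45 days = 2021/07/31. That falls on a Saturday, so it rolls to the next business day, Monday, 2021/08/02.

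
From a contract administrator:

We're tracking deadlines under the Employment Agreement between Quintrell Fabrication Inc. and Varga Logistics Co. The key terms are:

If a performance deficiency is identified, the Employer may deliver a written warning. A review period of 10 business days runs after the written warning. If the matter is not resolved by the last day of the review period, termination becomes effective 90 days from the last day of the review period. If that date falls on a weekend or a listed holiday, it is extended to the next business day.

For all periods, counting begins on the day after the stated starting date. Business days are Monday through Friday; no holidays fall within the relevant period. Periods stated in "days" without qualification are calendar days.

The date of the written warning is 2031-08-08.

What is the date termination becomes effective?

2031-11-20

The last day of the review period: 10 business days after Friday, 2031-08-08, skipping weekends — Aug 11, Aug 12, Aug 13, Aug 14, Aug 15, Aug 18, Aug 19, Aug 20, Aug 21, Aug 22 — lands on Friday, 2031-08-22.
Adding 90 calendar days to 2031-08-22 gives 2031-11-20, which is the date termination becomes effective. 2031-11-20 is a Thursday, so no roll-forward applies.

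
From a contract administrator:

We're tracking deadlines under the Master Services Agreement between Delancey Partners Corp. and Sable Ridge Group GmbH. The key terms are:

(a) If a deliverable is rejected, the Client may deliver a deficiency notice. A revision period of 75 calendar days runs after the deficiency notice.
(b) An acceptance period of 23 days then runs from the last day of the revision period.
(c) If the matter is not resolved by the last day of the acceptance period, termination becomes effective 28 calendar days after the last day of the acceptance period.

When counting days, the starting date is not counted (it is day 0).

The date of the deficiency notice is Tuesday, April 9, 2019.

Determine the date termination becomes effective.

The last day of the revision period: 75 calendar days after April 9, 2019 is June 23, 2019.
The last day of the acceptance period: 23 calendar days after June 23, 2019 is July 16, 2019.
The date termination becomes effective: July 16, 2019 + 28 days = August 13, 2019.

August 13, 2019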